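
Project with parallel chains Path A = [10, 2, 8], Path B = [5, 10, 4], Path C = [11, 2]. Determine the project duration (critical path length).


Path A: 10 + 2 + 8 = 20
Path B: 5 + 10 + 4 = 19
Path C: 11 + 2 = 13
Critical path = longest = max(20, 19, 13)
= 20 (Path A)


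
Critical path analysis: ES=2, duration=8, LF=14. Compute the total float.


EF = ES + duration = 2 + 8 = 10
LS = LF - duration = 14 - 8 = 6
Total Float = LF - EF = 14 - 10
(or LS - ES = 6 - 2)
= 4


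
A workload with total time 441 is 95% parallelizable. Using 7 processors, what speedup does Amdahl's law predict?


Amdahl's law: T_p = T × ((1-p) + p/N)
= 441 × ((1-0.95) + 0.95/7)
= 441 × (0.05 + 0.1357)
= 441 × 0.1857
= 81.90
Speedup = 441/81.90
= 5.38×


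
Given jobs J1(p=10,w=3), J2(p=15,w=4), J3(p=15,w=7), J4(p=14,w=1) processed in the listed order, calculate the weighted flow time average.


Completion times:
  J1: C=10, w×C=3×10=30
  J2: C=25, w×C=4×25=100
  J3: C=40, w×C=7×40=280
  J4: C=54, w×C=1×54=54
Sum w×C = 464
Sum w = 15
Weighted avg = 464/15
= 30.93


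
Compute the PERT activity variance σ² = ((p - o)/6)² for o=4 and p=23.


σ² = ((p - o) / 6)² = (p - o)² / 36
= (23 - 4)² / 36
= 19² / 36
= 361 / 36
= 10.0278


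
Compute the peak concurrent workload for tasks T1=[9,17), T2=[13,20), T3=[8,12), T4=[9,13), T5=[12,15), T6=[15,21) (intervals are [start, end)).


Check each time point for overlaps:
  t=9: 3 tasks active (T1, T3, T4)
Max concurrent = 3


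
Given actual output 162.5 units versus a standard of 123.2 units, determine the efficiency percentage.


Efficiency = (actual / standard) × 100
= (162.5 / 123.2) × 100
= 131.9%


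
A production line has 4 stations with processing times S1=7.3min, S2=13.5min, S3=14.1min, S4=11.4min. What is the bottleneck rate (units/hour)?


Bottleneck = longest station time
Station times: [7.3, 13.5, 14.1, 11.4]
Max = 14.1 min
Rate = 60 / 14.1
= 4.26 units/hour (bottleneck: 14.1min)


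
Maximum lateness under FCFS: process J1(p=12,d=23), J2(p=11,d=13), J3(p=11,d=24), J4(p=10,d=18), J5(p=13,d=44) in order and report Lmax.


Lateness per job (L = C - d):
  J1: C=12, d=23, L=-11
  J2: C=23, d=13, L=10
  J3: C=34, d=24, L=10
  J4: C=44, d=18, L=26
  J5: C=57, d=44, L=13
Lmax = max(-11, 10, 10, 26, 13)
= 26


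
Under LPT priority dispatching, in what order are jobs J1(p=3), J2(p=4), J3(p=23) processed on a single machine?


LPT: sort by longest processing time first
  J3: p=23
  J2: p=4
  J1: p=3
Order: J3 → J2 → J1


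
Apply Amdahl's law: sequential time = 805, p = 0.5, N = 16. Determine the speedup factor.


Amdahl's law: T_p = T × ((1-p) + p/N)
= 805 × ((1-0.5) + 0.5/16)
= 805 × (0.50 + 0.0312)
= 805 × 0.5312
= 427.66
Speedup = 805/427.66
= 1.88×


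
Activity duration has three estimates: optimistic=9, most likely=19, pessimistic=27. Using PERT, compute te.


te = (o + 4m + p) / 6
= (9 + 4×19 + 27) / 6
= (9 + 76 + 27) / 6
= 112 / 6
= 18.67


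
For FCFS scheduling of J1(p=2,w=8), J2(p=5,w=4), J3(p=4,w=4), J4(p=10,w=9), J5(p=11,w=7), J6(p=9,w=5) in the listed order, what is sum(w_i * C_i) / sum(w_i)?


Completion times:
  J1: C=2, w×C=8×2=16
  J2: C=7, w×C=4×7=28
  J3: C=11, w×C=4×11=44
  J4: C=21, w×C=9×21=189
  J5: C=32, w×C=7×32=224
  J6: C=41, w×C=5×41=205
Sum w×C = 706
Sum w = 37
Weighted avg = 706/37
= 19.08


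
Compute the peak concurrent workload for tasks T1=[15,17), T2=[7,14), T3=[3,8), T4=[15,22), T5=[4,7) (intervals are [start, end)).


Check each time point for overlaps:
  t=4: 2 tasks active (T3, T5)
Max concurrent = 2


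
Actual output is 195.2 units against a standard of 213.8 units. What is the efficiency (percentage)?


Efficiency = (actual / standard) × 100
= (195.2 / 213.8) × 100
= 91.3%


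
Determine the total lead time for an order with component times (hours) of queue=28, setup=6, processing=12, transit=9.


Lead time = queue + setup + processing + transit
= 28 + 6 + 12 + 9
= 55 hours


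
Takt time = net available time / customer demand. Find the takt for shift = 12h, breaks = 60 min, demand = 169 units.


Available = 12×60 - 60 = 660 min
Takt time = 660 / 169
= 3.91 min/unit


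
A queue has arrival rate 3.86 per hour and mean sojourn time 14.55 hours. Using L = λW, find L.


Little's law: L = λ × W
= 3.86 × 14.55
= 56.16


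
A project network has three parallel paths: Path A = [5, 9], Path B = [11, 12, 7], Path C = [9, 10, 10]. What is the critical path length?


Path A: 5 + 9 = 14
Path B: 11 + 12 + 7 = 30
Path C: 9 + 10 + 10 = 29
Critical path = longest = max(14, 30, 29)
= 30 (Path B)


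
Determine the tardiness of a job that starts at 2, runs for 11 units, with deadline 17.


Completion = start + processing = 2 + 11 = 13
Tardiness = max(0, C - d) = max(0, 13 - 17)
= max(0, -4)
= 0


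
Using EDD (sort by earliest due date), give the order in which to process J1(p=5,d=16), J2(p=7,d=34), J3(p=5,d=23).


EDD: sort by earliest due date
  J1: d=16, p=5
  J3: d=23, p=5
  J2: d=34, p=7
Order: J1 → J3 → J2


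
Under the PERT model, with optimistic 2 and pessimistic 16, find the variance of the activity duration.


σ² = ((p - o) / 6)² = (p - o)² / 36
= (16 - 2)² / 36
= 14² / 36
= 196 / 36
= 5.4444


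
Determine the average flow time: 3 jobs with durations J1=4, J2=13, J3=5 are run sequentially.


Completion times:
  J1: completes at 4
  J2: completes at 17
  J3: completes at 22
Sum = 43
Average = 43/3
= 14.33


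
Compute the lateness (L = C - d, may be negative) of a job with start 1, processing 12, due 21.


Completion = 1 + 12 = 13
Lateness = C - d = 13 - 21
= -8


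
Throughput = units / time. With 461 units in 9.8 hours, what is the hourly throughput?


Throughput = units / time
= 461 / 9.8
= 47.0 units/hour


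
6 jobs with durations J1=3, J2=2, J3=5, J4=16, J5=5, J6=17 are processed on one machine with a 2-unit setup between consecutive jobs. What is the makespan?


Makespan = Σ processing + (n-1) × setup
= (3 + 2 + 5 + 16 + 5 + 17) + (6-1)×2
= 48 + 10
= 58 time units


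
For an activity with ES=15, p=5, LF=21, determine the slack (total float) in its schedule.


EF = ES + duration = 15 + 5 = 20
LS = LF - duration = 21 - 5 = 16
Total Float = LF - EF = 21 - 20
(or LS - ES = 16 - 15)
= 1


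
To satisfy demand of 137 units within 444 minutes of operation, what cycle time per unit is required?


Cycle time = available time / demand
= 444 / 137
= 3.24 min/unit


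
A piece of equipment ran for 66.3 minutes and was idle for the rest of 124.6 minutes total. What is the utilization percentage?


Utilization = busy / total × 100
= 66.3 / 124.6 × 100
= 53.2%


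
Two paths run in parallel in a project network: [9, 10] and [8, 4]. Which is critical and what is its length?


Path A: 9 + 10 = 19
Path B: 8 + 4 = 12
Critical path = longest = max(19, 12)
= 19 (Path A)


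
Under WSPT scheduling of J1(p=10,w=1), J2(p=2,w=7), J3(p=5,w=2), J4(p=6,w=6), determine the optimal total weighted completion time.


WSPT order (by p/w): J2 → J4 → J3 → J1
  J2: C=2, w·C=7×2=14
  J4: C=8, w·C=6×8=48
  J3: C=13, w·C=2×13=26
  J1: C=23, w·C=1×23=23
Σ w·C = 111
= 111


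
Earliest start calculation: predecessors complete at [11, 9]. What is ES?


ES = max of all predecessor completion times
Predecessors: [11, 9]
ES = max(11, 9)
= 11


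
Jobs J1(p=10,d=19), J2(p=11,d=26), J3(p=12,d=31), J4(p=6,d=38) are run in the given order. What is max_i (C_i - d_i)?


Lateness per job (L = C - d):
  J1: C=10, d=19, L=-9
  J2: C=21, d=26, L=-5
  J3: C=33, d=31, L=2
  J4: C=39, d=38, L=1
Lmax = max(-9, -5, 2, 1)
= 2


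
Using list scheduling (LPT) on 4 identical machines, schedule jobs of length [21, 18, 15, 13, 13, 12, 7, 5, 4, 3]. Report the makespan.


Jobs (LPT sorted): [21, 18, 15, 13, 13, 12, 7, 5, 4, 3]
Machines: 4
  J=21 → Machine 1 (load: 0+21=21)
  J=18 → Machine 2 (load: 0+18=18)
  J=15 → Machine 3 (load: 0+15=15)
  J=13 → Machine 4 (load: 0+13=13)
  J=13 → Machine 4 (load: 13+13=26)
  J=12 → Machine 3 (load: 15+12=27)
  J=7 → Machine 2 (load: 18+7=25)
  J=5 → Machine 1 (load: 21+5=26)
  J=4 → Machine 2 (load: 25+4=29)
  J=3 → Machine 1 (load: 26+3=29)
Machine loads: [29, 29, 27, 26]
Makespan = max = 29 time units


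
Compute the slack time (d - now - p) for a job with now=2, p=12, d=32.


Slack = due - current_time - processing
= 32 - 2 - 12
= 18


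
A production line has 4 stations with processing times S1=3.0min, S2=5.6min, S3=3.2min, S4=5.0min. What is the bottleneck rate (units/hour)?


Bottleneck = longest station time
Station times: [3.0, 5.6, 3.2, 5.0]
Max = 5.6 min
Rate = 60 / 5.6
= 10.71 units/hour (bottleneck: 5.6min)


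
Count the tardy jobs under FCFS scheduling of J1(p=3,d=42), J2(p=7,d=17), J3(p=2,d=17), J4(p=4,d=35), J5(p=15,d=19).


Completion vs due date:
  J1: C=3, d=42 → on time
  J2: C=10, d=17 → on time
  J3: C=12, d=17 → on time
  J4: C=16, d=35 → on time
  J5: C=31, d=19 → TARDY
Tardy jobs: J5
Count = 1


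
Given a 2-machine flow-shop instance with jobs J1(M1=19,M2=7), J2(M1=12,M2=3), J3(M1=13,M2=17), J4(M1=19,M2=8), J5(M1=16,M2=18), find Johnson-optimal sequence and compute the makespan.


Johnson's rule:
Group 1 (M1≤M2, sort by M1): ['J3', 'J5']
Group 2 (M1>M2, sort desc M2): ['J4', 'J1', 'J2']
Sequence: J3 → J5 → J4 → J1 → J2
Makespan calculation:
  J3: M1 done=13, M2 done=30
  J5: M1 done=29, M2 done=48
  J4: M1 done=48, M2 done=56
  J1: M1 done=67, M2 done=74
  J2: M1 done=79, M2 done=82
= Sequence: J3 → J5 → J4 → J1 → J2, Makespan: 82


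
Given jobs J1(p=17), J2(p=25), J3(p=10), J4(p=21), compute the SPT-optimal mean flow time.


SPT order: J3 → J1 → J4 → J2
Completion times:
  J3: C=10
  J1: C=27
  J4: C=48
  J2: C=73
Sum = 158, n = 4
Mean flow = 158/4
= 39.50


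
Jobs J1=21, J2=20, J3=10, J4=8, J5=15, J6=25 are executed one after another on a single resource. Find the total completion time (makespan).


Sequential makespan: sum all processing times
= 21 + 20 + 10 + 8 + 15 + 25
= 99 time units


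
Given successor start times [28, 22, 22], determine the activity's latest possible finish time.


LF = min of all successor start times
Successors start at: [28, 22, 22]
LF = min(28, 22, 22)
= 22


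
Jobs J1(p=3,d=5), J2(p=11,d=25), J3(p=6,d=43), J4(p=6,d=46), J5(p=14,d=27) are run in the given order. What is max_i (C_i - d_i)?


Lateness per job (L = C - d):
  J1: C=3, d=5, L=-2
  J2: C=14, d=25, L=-11
  J3: C=20, d=43, L=-23
  J4: C=26, d=46, L=-20
  J5: C=40, d=27, L=13
Lmax = max(-2, -11, -23, -20, 13)
= 13


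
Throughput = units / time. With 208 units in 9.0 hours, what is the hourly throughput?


Throughput = units / time
= 208 / 9.0
= 23.1 units/hour


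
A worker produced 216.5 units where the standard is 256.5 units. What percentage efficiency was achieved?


Efficiency = (actual / standard) × 100
= (216.5 / 256.5) × 100
= 84.4%


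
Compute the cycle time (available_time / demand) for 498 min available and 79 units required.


Cycle time = available time / demand
= 498 / 79
= 6.30 min/unit


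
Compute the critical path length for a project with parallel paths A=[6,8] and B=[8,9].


Path A: 6 + 8 = 14
Path B: 8 + 9 = 17
Critical path = longest = max(14, 17)
= 17 (Path B)


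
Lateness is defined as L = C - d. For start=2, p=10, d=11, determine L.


Completion = 2 + 10 = 12
Lateness = C - d = 12 - 11
= 1


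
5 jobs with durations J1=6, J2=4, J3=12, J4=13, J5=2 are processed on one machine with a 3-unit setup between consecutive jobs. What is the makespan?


Makespan = Σ processing + (n-1) × setup
= (6 + 4 + 12 + 13 + 2) + (5-1)×3
= 37 + 12
= 49 time units


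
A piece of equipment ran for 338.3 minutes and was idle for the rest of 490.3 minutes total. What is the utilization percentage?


Utilization = busy / total × 100
= 338.3 / 490.3 × 100
= 69.0%


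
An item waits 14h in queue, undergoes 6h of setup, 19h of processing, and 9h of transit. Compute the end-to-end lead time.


Lead time = queue + setup + processing + transit
= 14 + 6 + 19 + 9
= 48 hours


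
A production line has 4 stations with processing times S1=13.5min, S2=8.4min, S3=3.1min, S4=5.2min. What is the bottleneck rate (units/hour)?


Bottleneck = longest station time
Station times: [13.5, 8.4, 3.1, 5.2]
Max = 13.5 min
Rate = 60 / 13.5
= 4.44 units/hour (bottleneck: 13.5min)


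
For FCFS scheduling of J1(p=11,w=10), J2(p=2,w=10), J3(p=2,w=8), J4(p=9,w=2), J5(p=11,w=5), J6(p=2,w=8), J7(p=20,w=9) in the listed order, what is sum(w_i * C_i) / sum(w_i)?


Completion times:
  J1: C=11, w×C=10×11=110
  J2: C=13, w×C=10×13=130
  J3: C=15, w×C=8×15=120
  J4: C=24, w×C=2×24=48
  J5: C=35, w×C=5×35=175
  J6: C=37, w×C=8×37=296
  J7: C=57, w×C=9×57=513
Sum w×C = 1392
Sum w = 52
Weighted avg = 1392/52
= 26.77


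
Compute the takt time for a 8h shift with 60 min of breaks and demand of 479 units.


Available = 8×60 - 60 = 420 min
Takt time = 420 / 479
= 0.88 min/unit


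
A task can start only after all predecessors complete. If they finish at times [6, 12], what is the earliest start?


ES = max of all predecessor completion times
Predecessors: [6, 12]
ES = max(6, 12)
= 12


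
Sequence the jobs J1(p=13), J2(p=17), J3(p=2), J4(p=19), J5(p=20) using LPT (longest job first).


LPT: sort by longest processing time first
  J5: p=20
  J4: p=19
  J2: p=17
  J1: p=13
  J3: p=2
Order: J5 → J4 → J2 → J1 → J3


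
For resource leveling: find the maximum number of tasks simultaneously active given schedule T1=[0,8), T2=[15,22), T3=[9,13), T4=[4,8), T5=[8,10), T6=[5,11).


Check each time point for overlaps:
  t=5: 3 tasks active (T1, T4, T6)
Max concurrent = 3


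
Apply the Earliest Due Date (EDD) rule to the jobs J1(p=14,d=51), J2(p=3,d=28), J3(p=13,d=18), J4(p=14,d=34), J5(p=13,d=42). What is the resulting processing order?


EDD: sort by earliest due date
  J3: d=18, p=13
  J2: d=28, p=3
  J4: d=34, p=14
  J5: d=42, p=13
  J1: d=51, p=14
Order: J3 → J2 → J4 → J5 → J1


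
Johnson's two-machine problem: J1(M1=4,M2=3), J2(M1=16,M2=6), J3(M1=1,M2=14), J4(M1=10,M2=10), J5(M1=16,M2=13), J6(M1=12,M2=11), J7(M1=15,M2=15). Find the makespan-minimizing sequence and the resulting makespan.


Johnson's rule:
Group 1 (M1≤M2, sort by M1): ['J3', 'J4', 'J7']
Group 2 (M1>M2, sort desc M2): ['J5', 'J6', 'J2', 'J1']
Sequence: J3 → J4 → J7 → J5 → J6 → J2 → J1
Makespan calculation:
  J3: M1 done=1, M2 done=15
  J4: M1 done=11, M2 done=25
  J7: M1 done=26, M2 done=41
  J5: M1 done=42, M2 done=55
  J6: M1 done=54, M2 done=66
  J2: M1 done=70, M2 done=76
  J1: M1 done=74, M2 done=79
= Sequence: J3 → J4 → J7 → J5 → J6 → J2 → J1, Makespan: 79


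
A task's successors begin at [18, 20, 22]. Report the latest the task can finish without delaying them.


LF = min of all successor start times
Successors start at: [18, 20, 22]
LF = min(18, 20, 22)
= 18


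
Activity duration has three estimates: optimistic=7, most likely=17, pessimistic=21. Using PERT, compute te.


te = (o + 4m + p) / 6
= (7 + 4×17 + 21) / 6
= (7 + 68 + 21) / 6
= 96 / 6
= 16.00


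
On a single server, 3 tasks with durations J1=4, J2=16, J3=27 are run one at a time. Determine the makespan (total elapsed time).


Sequential makespan: sum all processing times
= 4 + 16 + 27
= 47 time units


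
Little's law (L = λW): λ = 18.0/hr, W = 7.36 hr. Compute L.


Little's law: L = λ × W
= 18.0 × 7.36
= 132.48


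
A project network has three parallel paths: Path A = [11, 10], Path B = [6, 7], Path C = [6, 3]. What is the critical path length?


Path A: 11 + 10 = 21
Path B: 6 + 7 = 13
Path C: 6 + 3 = 9
Critical path = longest = max(21, 13, 9)
= 21 (Path A)


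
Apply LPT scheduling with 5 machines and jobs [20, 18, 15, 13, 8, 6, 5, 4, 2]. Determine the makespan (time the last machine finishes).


Jobs (LPT sorted): [20, 18, 15, 13, 8, 6, 5, 4, 2]
Machines: 5
  J=20 → Machine 1 (load: 0+20=20)
  J=18 → Machine 2 (load: 0+18=18)
  J=15 → Machine 3 (load: 0+15=15)
  J=13 → Machine 4 (load: 0+13=13)
  J=8 → Machine 5 (load: 0+8=8)
  J=6 → Machine 5 (load: 8+6=14)
  J=5 → Machine 4 (load: 13+5=18)
  J=4 → Machine 5 (load: 14+4=18)
  J=2 → Machine 3 (load: 15+2=17)
Machine loads: [20, 18, 17, 18, 18]
Makespan = max = 20 time units


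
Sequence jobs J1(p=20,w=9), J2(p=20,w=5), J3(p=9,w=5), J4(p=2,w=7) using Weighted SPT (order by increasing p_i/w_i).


WSPT (Smith's rule): sort by p/w ascending
  J4: p/w = 2/7 = 0.286
  J3: p/w = 9/5 = 1.800
  J1: p/w = 20/9 = 2.222
  J2: p/w = 20/5 = 4.000
Order: J4 → J3 → J1 → J2


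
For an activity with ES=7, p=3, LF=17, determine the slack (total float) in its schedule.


EF = ES + duration = 7 + 3 = 10
LS = LF - duration = 17 - 3 = 14
Total Float = LF - EF = 17 - 10
(or LS - ES = 14 - 7)
= 7


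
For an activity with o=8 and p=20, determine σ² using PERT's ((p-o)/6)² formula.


σ² = ((p - o) / 6)² = (p - o)² / 36
= (20 - 8)² / 36
= 12² / 36
= 144 / 36
= 4.0000


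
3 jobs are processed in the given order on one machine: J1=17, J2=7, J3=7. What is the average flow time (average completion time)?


Completion times:
  J1: completes at 17
  J2: completes at 24
  J3: completes at 31
Sum = 72
Average = 72/3
= 24.00


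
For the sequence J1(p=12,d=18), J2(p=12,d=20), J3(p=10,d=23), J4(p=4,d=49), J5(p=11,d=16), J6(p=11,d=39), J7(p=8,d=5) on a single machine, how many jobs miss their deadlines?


Completion vs due date:
  J1: C=12, d=18 → on time
  J2: C=24, d=20 → TARDY
  J3: C=34, d=23 → TARDY
  J4: C=38, d=49 → on time
  J5: C=49, d=16 → TARDY
  J6: C=60, d=39 → TARDY
  J7: C=68, d=5 → TARDY
Tardy jobs: J2, J3, J5, J6, J7
Count = 5


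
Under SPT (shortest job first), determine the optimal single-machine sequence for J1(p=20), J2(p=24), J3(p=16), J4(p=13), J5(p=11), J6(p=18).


SPT: sort by shortest processing time
  J5: p=11
  J4: p=13
  J3: p=16
  J6: p=18
  J1: p=20
  J2: p=24
Order: J5 → J4 → J3 → J6 → J1 → J2


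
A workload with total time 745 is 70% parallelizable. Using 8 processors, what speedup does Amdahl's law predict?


Amdahl's law: T_p = T × ((1-p) + p/N)
= 745 × ((1-0.7) + 0.7/8)
= 745 × (0.30 + 0.0875)
= 745 × 0.3875
= 288.69
Speedup = 745/288.69
= 2.58×


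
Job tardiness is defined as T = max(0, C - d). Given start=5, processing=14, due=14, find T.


Completion = start + processing = 5 + 14 = 19
Tardiness = max(0, C - d) = max(0, 19 - 14)
= max(0, 5)
= 5


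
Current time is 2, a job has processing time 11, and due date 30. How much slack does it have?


Slack = due - current_time - processing
= 30 - 2 - 11
= 17


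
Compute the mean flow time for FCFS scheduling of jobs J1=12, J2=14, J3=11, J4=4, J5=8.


Completion times:
  J1: completes at 12
  J2: completes at 26
  J3: completes at 37
  J4: completes at 41
  J5: completes at 49
Sum = 165
Average = 165/5
= 33.00


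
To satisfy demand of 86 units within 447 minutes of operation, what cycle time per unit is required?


Cycle time = available time / demand
= 447 / 86
= 5.20 min/unit


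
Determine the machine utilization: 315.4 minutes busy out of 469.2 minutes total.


Utilization = busy / total × 100
= 315.4 / 469.2 × 100
= 67.2%


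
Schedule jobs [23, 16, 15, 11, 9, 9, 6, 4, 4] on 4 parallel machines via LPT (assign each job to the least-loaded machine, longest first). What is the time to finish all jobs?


Jobs (LPT sorted): [23, 16, 15, 11, 9, 9, 6, 4, 4]
Machines: 4
  J=23 → Machine 1 (load: 0+23=23)
  J=16 → Machine 2 (load: 0+16=16)
  J=15 → Machine 3 (load: 0+15=15)
  J=11 → Machine 4 (load: 0+11=11)
  J=9 → Machine 4 (load: 11+9=20)
  J=9 → Machine 3 (load: 15+9=24)
  J=6 → Machine 2 (load: 16+6=22)
  J=4 → Machine 4 (load: 20+4=24)
  J=4 → Machine 2 (load: 22+4=26)
Machine loads: [23, 26, 24, 24]
Makespan = max = 26 time units


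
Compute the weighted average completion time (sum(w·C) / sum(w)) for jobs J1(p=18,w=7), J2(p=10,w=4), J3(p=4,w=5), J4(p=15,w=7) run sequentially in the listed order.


Completion times:
  J1: C=18, w×C=7×18=126
  J2: C=28, w×C=4×28=112
  J3: C=32, w×C=5×32=160
  J4: C=47, w×C=7×47=329
Sum w×C = 727
Sum w = 23
Weighted avg = 727/23
= 31.61


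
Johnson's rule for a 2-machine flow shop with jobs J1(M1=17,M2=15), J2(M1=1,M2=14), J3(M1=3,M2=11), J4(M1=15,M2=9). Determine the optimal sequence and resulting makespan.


Johnson's rule:
Group 1 (M1≤M2, sort by M1): ['J2', 'J3']
Group 2 (M1>M2, sort desc M2): ['J1', 'J4']
Sequence: J2 → J3 → J1 → J4
Makespan calculation:
  J2: M1 done=1, M2 done=15
  J3: M1 done=4, M2 done=26
  J1: M1 done=21, M2 done=41
  J4: M1 done=36, M2 done=50
= Sequence: J2 → J3 → J1 → J4, Makespan: 50


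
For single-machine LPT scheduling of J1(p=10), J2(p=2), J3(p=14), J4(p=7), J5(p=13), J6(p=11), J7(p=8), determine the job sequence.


LPT: sort by longest processing time first
  J3: p=14
  J5: p=13
  J6: p=11
  J1: p=10
  J7: p=8
  J4: p=7
  J2: p=2
Order: J3 → J5 → J6 → J1 → J7 → J4 → J2


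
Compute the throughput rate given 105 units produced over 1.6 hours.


Throughput = units / time
= 105 / 1.6
= 65.6 units/hour


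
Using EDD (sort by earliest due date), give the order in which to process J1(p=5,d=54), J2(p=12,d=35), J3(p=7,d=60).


EDD: sort by earliest due date
  J2: d=35, p=12
  J1: d=54, p=5
  J3: d=60, p=7
Order: J2 → J1 → J3


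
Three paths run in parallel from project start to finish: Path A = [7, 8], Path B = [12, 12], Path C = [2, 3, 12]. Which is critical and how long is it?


Path A: 7 + 8 = 15
Path B: 12 + 12 = 24
Path C: 2 + 3 + 12 = 17
Critical path = longest = max(15, 24, 17)
= 24 (Path B)


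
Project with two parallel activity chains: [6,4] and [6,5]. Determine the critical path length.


Path A: 6 + 4 = 10
Path B: 6 + 5 = 11
Critical path = longest = max(10, 11)
= 11 (Path B)


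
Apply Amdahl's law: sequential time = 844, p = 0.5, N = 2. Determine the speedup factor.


Amdahl's law: T_p = T × ((1-p) + p/N)
= 844 × ((1-0.5) + 0.5/2)
= 844 × (0.50 + 0.2500)
= 844 × 0.7500
= 633.00
Speedup = 844/633.00
= 1.33×


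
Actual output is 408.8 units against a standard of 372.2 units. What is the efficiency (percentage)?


Efficiency = (actual / standard) × 100
= (408.8 / 372.2) × 100
= 109.8%


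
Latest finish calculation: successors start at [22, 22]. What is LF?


LF = min of all successor start times
Successors start at: [22, 22]
LF = min(22, 22)
= 22


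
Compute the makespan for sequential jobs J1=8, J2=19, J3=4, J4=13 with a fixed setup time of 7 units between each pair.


Makespan = Σ processing + (n-1) × setup
= (8 + 19 + 4 + 13) + (4-1)×7
= 44 + 21
= 65 time units


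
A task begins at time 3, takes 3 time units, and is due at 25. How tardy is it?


Completion = start + processing = 3 + 3 = 6
Tardiness = max(0, C - d) = max(0, 6 - 25)
= max(0, -19)
= 0


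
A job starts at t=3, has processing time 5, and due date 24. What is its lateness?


Completion = 3 + 5 = 8
Lateness = C - d = 8 - 24
= -16


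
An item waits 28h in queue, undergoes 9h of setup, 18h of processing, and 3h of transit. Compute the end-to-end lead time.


Lead time = queue + setup + processing + transit
= 28 + 9 + 18 + 3
= 58 hours


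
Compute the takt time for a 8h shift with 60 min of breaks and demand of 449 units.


Available = 8×60 - 60 = 420 min
Takt time = 420 / 449
= 0.94 min/unit


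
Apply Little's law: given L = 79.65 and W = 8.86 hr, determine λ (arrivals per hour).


Little's law: L = λW → λ = L / W
= 79.65 / 8.86
= 8.99 per hour


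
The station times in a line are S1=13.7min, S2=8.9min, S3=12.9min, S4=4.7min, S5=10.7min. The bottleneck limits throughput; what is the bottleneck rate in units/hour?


Bottleneck = longest station time
Station times: [13.7, 8.9, 12.9, 4.7, 10.7]
Max = 13.7 min
Rate = 60 / 13.7
= 4.38 units/hour (bottleneck: 13.7min)


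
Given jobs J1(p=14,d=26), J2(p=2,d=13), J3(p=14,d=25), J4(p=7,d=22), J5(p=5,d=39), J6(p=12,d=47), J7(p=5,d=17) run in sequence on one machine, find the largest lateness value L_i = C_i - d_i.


Lateness per job (L = C - d):
  J1: C=14, d=26, L=-12
  J2: C=16, d=13, L=3
  J3: C=30, d=25, L=5
  J4: C=37, d=22, L=15
  J5: C=42, d=39, L=3
  J6: C=54, d=47, L=7
  J7: C=59, d=17, L=42
Lmax = max(-12, 3, 5, 15, 3, 7, 42)
= 42


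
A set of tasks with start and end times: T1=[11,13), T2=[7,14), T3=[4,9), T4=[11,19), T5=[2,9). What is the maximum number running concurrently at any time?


Check each time point for overlaps:
  t=7: 3 tasks active (T2, T3, T5)
Max concurrent = 3


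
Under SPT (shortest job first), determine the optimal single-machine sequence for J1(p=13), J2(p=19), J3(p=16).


SPT: sort by shortest processing time
  J1: p=13
  J3: p=16
  J2: p=19
Order: J1 → J3 → J2


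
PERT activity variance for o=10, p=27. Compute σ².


σ² = ((p - o) / 6)² = (p - o)² / 36
= (27 - 10)² / 36
= 17² / 36
= 289 / 36
= 8.0278


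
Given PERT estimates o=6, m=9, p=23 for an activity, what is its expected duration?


te = (o + 4m + p) / 6
= (6 + 4×9 + 23) / 6
= (6 + 36 + 23) / 6
= 65 / 6
= 10.83


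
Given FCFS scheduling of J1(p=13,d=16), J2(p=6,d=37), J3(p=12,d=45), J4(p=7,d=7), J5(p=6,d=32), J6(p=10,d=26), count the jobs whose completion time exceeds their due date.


Completion vs due date:
  J1: C=13, d=16 → on time
  J2: C=19, d=37 → on time
  J3: C=31, d=45 → on time
  J4: C=38, d=7 → TARDY
  J5: C=44, d=32 → TARDY
  J6: C=54, d=26 → TARDY
Tardy jobs: J4, J5, J6
Count = 3


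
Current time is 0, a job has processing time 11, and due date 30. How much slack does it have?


Slack = due - current_time - processing
= 30 - 0 - 11
= 19


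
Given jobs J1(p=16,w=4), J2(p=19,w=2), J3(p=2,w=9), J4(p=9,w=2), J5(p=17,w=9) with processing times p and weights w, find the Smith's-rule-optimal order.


WSPT (Smith's rule): sort by p/w ascending
  J3: p/w = 2/9 = 0.222
  J5: p/w = 17/9 = 1.889
  J1: p/w = 16/4 = 4.000
  J4: p/w = 9/2 = 4.500
  J2: p/w = 19/2 = 9.500
Order: J3 → J5 → J1 → J4 → J2


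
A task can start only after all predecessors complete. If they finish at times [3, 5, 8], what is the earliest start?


ES = max of all predecessor completion times
Predecessors: [3, 5, 8]
ES = max(3, 5, 8)
= 8


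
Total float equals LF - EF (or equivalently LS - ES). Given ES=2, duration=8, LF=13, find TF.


EF = ES + duration = 2 + 8 = 10
LS = LF - duration = 13 - 8 = 5
Total Float = LF - EF = 13 - 10
(or LS - ES = 5 - 2)
= 3


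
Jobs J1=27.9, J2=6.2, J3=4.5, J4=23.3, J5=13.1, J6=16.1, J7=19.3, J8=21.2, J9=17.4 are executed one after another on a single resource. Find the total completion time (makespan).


Sequential makespan: sum all processing times
= 27.9 + 6.2 + 4.5 + 23.3 + 13.1 + 16.1 + 19.3 + 21.2 + 17.4
= 149.0 time units


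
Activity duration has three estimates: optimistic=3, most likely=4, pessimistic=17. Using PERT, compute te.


te = (o + 4m + p) / 6
= (3 + 4×4 + 17) / 6
= (3 + 16 + 17) / 6
= 36 / 6
= 6.00


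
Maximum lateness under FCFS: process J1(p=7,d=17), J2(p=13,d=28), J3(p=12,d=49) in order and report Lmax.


Lateness per job (L = C - d):
  J1: C=7, d=17, L=-10
  J2: C=20, d=28, L=-8
  J3: C=32, d=49, L=-17
Lmax = max(-10, -8, -17)
= -8


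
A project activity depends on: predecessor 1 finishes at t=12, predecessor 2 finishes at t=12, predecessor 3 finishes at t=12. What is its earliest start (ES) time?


ES = max of all predecessor completion times
Predecessors: [12, 12, 12]
ES = max(12, 12, 12)
= 12


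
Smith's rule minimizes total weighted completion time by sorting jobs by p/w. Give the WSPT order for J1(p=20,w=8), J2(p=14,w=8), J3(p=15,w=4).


WSPT (Smith's rule): sort by p/w ascending
  J2: p/w = 14/8 = 1.750
  J1: p/w = 20/8 = 2.500
  J3: p/w = 15/4 = 3.750
Order: J2 → J1 → J3


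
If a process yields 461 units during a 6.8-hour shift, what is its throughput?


Throughput = units / time
= 461 / 6.8
= 67.8 units/hour


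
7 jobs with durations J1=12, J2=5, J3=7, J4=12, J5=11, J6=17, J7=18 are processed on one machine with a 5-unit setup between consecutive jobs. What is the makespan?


Makespan = Σ processing + (n-1) × setup
= (12 + 5 + 7 + 12 + 11 + 17 + 18) + (7-1)×5
= 82 + 30
= 112 time units


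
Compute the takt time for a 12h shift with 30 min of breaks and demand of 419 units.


Available = 12×60 - 30 = 690 min
Takt time = 690 / 419
= 1.65 min/unit


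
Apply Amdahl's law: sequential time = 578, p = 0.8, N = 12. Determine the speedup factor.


Amdahl's law: T_p = T × ((1-p) + p/N)
= 578 × ((1-0.8) + 0.8/12)
= 578 × (0.20 + 0.0667)
= 578 × 0.2667
= 154.13
Speedup = 578/154.13
= 3.75×


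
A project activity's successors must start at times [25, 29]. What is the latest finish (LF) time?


LF = min of all successor start times
Successors start at: [25, 29]
LF = min(25, 29)
= 25


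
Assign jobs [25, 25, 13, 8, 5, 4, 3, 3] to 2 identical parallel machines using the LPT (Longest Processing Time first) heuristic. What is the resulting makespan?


Jobs (LPT sorted): [25, 25, 13, 8, 5, 4, 3, 3]
Machines: 2
  J=25 → Machine 1 (load: 0+25=25)
  J=25 → Machine 2 (load: 0+25=25)
  J=13 → Machine 1 (load: 25+13=38)
  J=8 → Machine 2 (load: 25+8=33)
  J=5 → Machine 2 (load: 33+5=38)
  J=4 → Machine 1 (load: 38+4=42)
  J=3 → Machine 2 (load: 38+3=41)
  J=3 → Machine 2 (load: 41+3=44)
Machine loads: [42, 44]
Makespan = max = 44 time units


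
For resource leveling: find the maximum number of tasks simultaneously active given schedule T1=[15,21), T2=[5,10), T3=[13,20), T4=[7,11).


Check each time point for overlaps:
  t=7: 2 tasks active (T2, T4)
Max concurrent = 2


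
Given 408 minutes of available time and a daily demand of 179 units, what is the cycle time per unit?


Cycle time = available time / demand
= 408 / 179
= 2.28 min/unit


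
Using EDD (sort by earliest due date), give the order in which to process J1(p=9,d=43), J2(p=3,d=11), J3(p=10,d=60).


EDD: sort by earliest due date
  J2: d=11, p=3
  J1: d=43, p=9
  J3: d=60, p=10
Order: J2 → J1 → J3


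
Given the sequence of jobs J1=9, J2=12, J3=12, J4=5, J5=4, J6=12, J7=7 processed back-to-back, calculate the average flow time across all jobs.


Completion times:
  J1: completes at 9
  J2: completes at 21
  J3: completes at 33
  J4: completes at 38
  J5: completes at 42
  J6: completes at 54
  J7: completes at 61
Sum = 258
Average = 258/7
= 36.86


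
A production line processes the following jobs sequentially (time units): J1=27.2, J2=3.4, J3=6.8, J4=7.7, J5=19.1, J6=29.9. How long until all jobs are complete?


Sequential makespan: sum all processing times
= 27.2 + 3.4 + 6.8 + 7.7 + 19.1 + 29.9
= 94.1 time units


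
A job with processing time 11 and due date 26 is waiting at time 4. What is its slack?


Slack = due - current_time - processing
= 26 - 4 - 11
= 11


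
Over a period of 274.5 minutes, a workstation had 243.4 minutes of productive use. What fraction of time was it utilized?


Utilization = busy / total × 100
= 243.4 / 274.5 × 100
= 88.7%


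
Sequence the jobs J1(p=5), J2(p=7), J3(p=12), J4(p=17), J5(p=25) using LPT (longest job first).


LPT: sort by longest processing time first
  J5: p=25
  J4: p=17
  J3: p=12
  J2: p=7
  J1: p=5
Order: J5 → J4 → J3 → J2 → J1


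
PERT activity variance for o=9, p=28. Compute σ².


σ² = ((p - o) / 6)² = (p - o)² / 36
= (28 - 9)² / 36
= 19² / 36
= 361 / 36
= 10.0278


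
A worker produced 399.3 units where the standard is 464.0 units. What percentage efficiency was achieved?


Efficiency = (actual / standard) × 100
= (399.3 / 464.0) × 100
= 86.1%


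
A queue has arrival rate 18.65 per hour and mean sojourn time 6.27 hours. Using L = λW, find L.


Little's law: L = λ × W
= 18.65 × 6.27
= 116.94


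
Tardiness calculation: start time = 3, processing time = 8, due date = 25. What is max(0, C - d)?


Completion = start + processing = 3 + 8 = 11
Tardiness = max(0, C - d) = max(0, 11 - 25)
= max(0, -14)
= 0


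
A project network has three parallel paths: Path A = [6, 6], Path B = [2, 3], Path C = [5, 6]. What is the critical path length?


Path A: 6 + 6 = 12
Path B: 2 + 3 = 5
Path C: 5 + 6 = 11
Critical path = longest = max(12, 5, 11)
= 12 (Path A)


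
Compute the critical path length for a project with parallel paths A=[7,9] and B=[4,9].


Path A: 7 + 9 = 16
Path B: 4 + 9 = 13
Critical path = longest = max(16, 13)
= 16 (Path A)


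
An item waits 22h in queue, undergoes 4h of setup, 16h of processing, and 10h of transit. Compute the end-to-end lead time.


Lead time = queue + setup + processing + transit
= 22 + 4 + 16 + 10
= 52 hours


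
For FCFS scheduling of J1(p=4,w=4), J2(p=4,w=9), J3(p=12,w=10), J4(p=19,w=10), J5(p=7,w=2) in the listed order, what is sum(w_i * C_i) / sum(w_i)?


Completion times:
  J1: C=4, w×C=4×4=16
  J2: C=8, w×C=9×8=72
  J3: C=20, w×C=10×20=200
  J4: C=39, w×C=10×39=390
  J5: C=46, w×C=2×46=92
Sum w×C = 770
Sum w = 35
Weighted avg = 770/35
= 22.00


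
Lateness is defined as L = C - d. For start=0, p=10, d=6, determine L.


Completion = 0 + 10 = 10
Lateness = C - d = 10 - 6
= 4


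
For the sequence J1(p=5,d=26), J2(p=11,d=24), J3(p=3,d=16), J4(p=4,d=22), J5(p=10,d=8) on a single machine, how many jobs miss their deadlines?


Completion vs due date:
  J1: C=5, d=26 → on time
  J2: C=16, d=24 → on time
  J3: C=19, d=16 → TARDY
  J4: C=23, d=22 → TARDY
  J5: C=33, d=8 → TARDY
Tardy jobs: J3, J4, J5
Count = 3


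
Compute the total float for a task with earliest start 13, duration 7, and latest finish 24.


EF = ES + duration = 13 + 7 = 20
LS = LF - duration = 24 - 7 = 17
Total Float = LF - EF = 24 - 20
(or LS - ES = 17 - 13)
= 4


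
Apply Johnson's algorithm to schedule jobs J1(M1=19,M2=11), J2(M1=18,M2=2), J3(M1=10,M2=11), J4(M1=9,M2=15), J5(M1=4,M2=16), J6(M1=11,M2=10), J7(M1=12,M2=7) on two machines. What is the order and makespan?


Johnson's rule:
Group 1 (M1≤M2, sort by M1): ['J5', 'J4', 'J3']
Group 2 (M1>M2, sort desc M2): ['J1', 'J6', 'J7', 'J2']
Sequence: J5 → J4 → J3 → J1 → J6 → J7 → J2
Makespan calculation:
  J5: M1 done=4, M2 done=20
  J4: M1 done=13, M2 done=35
  J3: M1 done=23, M2 done=46
  J1: M1 done=42, M2 done=57
  J6: M1 done=53, M2 done=67
  J7: M1 done=65, M2 done=74
  J2: M1 done=83, M2 done=85
= Sequence: J5 → J4 → J3 → J1 → J6 → J7 → J2, Makespan: 85


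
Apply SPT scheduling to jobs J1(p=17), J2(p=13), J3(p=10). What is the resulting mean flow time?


SPT order: J3 → J2 → J1
Completion times:
  J3: C=10
  J2: C=23
  J1: C=40
Sum = 73, n = 3
Mean flow = 73/3
= 24.33


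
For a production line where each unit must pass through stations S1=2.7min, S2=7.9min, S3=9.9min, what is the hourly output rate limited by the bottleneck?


Bottleneck = longest station time
Station times: [2.7, 7.9, 9.9]
Max = 9.9 min
Rate = 60 / 9.9
= 6.06 units/hour (bottleneck: 9.9min)


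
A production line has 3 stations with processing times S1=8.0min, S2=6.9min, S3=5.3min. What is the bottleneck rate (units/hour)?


Bottleneck = longest station time
Station times: [8.0, 6.9, 5.3]
Max = 8.0 min
Rate = 60 / 8.0
= 7.50 units/hour (bottleneck: 8.0min)


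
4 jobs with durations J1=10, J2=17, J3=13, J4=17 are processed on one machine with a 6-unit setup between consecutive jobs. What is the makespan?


Makespan = Σ processing + (n-1) × setup
= (10 + 17 + 13 + 17) + (4-1)×6
= 57 + 18
= 75 time units


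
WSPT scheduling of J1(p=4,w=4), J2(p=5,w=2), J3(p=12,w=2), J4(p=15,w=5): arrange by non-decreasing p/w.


WSPT (Smith's rule): sort by p/w ascending
  J1: p/w = 4/4 = 1.000
  J2: p/w = 5/2 = 2.500
  J4: p/w = 15/5 = 3.000
  J3: p/w = 12/2 = 6.000
Order: J1 → J2 → J4 → J3


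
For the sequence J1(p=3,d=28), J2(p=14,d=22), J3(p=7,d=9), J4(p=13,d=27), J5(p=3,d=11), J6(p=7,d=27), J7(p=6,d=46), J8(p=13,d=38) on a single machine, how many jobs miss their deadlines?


Completion vs due date:
  J1: C=3, d=28 → on time
  J2: C=17, d=22 → on time
  J3: C=24, d=9 → TARDY
  J4: C=37, d=27 → TARDY
  J5: C=40, d=11 → TARDY
  J6: C=47, d=27 → TARDY
  J7: C=53, d=46 → TARDY
  J8: C=66, d=38 → TARDY
Tardy jobs: J3, J4, J5, J6, J7, J8
Count = 6


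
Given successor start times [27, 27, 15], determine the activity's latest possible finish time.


LF = min of all successor start times
Successors start at: [27, 27, 15]
LF = min(27, 27, 15)
= 15


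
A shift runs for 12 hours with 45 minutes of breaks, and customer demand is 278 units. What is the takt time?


Available = 12×60 - 45 = 675 min
Takt time = 675 / 278
= 2.43 min/unit


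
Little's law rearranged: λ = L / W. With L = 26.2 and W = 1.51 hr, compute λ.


Little's law: L = λW → λ = L / W
= 26.2 / 1.51
= 17.35 per hour


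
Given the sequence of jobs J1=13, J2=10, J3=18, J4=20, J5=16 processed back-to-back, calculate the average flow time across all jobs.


Completion times:
  J1: completes at 13
  J2: completes at 23
  J3: completes at 41
  J4: completes at 61
  J5: completes at 77
Sum = 215
Average = 215/5
= 43.00


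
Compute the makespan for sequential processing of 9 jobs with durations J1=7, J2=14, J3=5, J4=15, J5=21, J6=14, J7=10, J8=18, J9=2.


Sequential makespan: sum all processing times
= 7 + 14 + 5 + 15 + 21 + 14 + 10 + 18 + 2
= 106 time units


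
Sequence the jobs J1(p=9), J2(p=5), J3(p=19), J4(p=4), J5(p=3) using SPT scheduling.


SPT: sort by shortest processing time
  J5: p=3
  J4: p=4
  J2: p=5
  J1: p=9
  J3: p=19
Order: J5 → J4 → J2 → J1 → J3


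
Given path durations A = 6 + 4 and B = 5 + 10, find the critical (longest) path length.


Path A: 6 + 4 = 10
Path B: 5 + 10 = 15
Critical path = longest = max(10, 15)
= 15 (Path B)


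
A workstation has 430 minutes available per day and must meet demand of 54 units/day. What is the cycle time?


Cycle time = available time / demand
= 430 / 54
= 7.96 min/unit


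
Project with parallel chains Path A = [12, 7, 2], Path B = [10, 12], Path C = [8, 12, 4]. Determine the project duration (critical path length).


Path A: 12 + 7 + 2 = 21
Path B: 10 + 12 = 22
Path C: 8 + 12 + 4 = 24
Critical path = longest = max(21, 22, 24)
= 24 (Path C)


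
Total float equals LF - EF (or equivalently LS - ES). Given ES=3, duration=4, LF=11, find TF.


EF = ES + duration = 3 + 4 = 7
LS = LF - duration = 11 - 4 = 7
Total Float = LF - EF = 11 - 7
(or LS - ES = 7 - 3)
= 4


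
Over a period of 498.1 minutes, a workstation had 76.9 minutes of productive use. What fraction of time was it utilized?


Utilization = busy / total × 100
= 76.9 / 498.1 × 100
= 15.4%


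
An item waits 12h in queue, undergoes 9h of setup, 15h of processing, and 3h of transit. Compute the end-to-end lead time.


Lead time = queue + setup + processing + transit
= 12 + 9 + 15 + 3
= 39 hours


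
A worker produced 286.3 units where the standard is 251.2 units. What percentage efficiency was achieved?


Efficiency = (actual / standard) × 100
= (286.3 / 251.2) × 100
= 114.0%


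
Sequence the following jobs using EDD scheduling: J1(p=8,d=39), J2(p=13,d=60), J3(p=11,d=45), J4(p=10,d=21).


EDD: sort by earliest due date
  J4: d=21, p=10
  J1: d=39, p=8
  J3: d=45, p=11
  J2: d=60, p=13
Order: J4 → J1 → J3 → J2
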